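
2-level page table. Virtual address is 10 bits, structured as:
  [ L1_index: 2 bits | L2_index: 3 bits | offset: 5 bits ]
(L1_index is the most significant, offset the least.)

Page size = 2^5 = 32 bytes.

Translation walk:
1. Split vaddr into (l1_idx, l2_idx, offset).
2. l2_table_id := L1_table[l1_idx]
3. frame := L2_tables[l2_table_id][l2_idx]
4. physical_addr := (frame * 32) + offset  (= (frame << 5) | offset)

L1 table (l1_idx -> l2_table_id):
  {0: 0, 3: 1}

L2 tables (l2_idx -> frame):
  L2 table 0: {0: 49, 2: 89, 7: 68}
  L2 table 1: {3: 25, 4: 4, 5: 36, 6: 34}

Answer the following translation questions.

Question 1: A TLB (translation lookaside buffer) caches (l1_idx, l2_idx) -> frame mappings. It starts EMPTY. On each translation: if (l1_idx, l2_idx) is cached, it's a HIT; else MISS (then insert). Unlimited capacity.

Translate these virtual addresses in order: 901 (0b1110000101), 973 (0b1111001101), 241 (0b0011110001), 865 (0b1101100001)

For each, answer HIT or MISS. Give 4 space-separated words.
vaddr=901: (3,4) not in TLB -> MISS, insert
vaddr=973: (3,6) not in TLB -> MISS, insert
vaddr=241: (0,7) not in TLB -> MISS, insert
vaddr=865: (3,3) not in TLB -> MISS, insert

Answer: MISS MISS MISS MISS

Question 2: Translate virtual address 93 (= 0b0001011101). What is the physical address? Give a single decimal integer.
Answer: 2877

Derivation:
vaddr = 93 = 0b0001011101
Split: l1_idx=0, l2_idx=2, offset=29
L1[0] = 0
L2[0][2] = 89
paddr = 89 * 32 + 29 = 2877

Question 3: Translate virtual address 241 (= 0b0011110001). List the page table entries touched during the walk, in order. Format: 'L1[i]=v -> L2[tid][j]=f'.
Answer: L1[0]=0 -> L2[0][7]=68

Derivation:
vaddr = 241 = 0b0011110001
Split: l1_idx=0, l2_idx=7, offset=17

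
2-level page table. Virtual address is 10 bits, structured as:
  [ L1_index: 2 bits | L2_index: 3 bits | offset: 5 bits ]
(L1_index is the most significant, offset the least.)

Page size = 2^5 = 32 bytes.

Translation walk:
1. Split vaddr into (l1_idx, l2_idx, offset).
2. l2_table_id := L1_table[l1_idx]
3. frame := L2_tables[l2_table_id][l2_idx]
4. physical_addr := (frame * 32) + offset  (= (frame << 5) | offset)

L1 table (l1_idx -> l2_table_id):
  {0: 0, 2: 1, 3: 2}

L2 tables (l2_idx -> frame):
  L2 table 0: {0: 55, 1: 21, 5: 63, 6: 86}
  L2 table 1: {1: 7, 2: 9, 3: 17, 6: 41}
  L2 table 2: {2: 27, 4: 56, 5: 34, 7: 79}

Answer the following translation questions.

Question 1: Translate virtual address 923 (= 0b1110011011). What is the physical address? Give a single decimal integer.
Answer: 1819

Derivation:
vaddr = 923 = 0b1110011011
Split: l1_idx=3, l2_idx=4, offset=27
L1[3] = 2
L2[2][4] = 56
paddr = 56 * 32 + 27 = 1819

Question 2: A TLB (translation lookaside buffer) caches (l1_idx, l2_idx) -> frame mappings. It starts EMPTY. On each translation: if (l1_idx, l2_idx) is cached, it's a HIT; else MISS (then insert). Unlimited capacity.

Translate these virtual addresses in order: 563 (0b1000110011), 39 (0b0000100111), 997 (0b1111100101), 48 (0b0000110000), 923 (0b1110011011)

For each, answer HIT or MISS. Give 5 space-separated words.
Answer: MISS MISS MISS HIT MISS

Derivation:
vaddr=563: (2,1) not in TLB -> MISS, insert
vaddr=39: (0,1) not in TLB -> MISS, insert
vaddr=997: (3,7) not in TLB -> MISS, insert
vaddr=48: (0,1) in TLB -> HIT
vaddr=923: (3,4) not in TLB -> MISS, insert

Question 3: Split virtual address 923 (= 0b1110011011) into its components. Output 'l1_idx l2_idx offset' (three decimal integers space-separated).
vaddr = 923 = 0b1110011011
  top 2 bits -> l1_idx = 3
  next 3 bits -> l2_idx = 4
  bottom 5 bits -> offset = 27

Answer: 3 4 27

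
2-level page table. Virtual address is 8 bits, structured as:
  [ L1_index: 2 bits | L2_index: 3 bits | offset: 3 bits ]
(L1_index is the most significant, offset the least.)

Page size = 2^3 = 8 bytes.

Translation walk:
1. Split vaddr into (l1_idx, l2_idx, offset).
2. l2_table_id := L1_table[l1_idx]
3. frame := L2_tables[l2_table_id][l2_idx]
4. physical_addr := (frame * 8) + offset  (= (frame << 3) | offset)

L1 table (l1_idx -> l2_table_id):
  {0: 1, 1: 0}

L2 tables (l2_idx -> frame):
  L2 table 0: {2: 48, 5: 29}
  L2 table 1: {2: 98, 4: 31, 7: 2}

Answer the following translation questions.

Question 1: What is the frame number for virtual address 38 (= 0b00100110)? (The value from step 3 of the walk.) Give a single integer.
vaddr = 38: l1_idx=0, l2_idx=4
L1[0] = 1; L2[1][4] = 31

Answer: 31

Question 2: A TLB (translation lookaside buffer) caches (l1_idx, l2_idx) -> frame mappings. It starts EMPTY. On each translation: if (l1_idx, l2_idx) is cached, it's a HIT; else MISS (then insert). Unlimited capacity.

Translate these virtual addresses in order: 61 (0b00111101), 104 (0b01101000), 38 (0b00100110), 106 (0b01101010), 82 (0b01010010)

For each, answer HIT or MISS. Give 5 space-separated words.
vaddr=61: (0,7) not in TLB -> MISS, insert
vaddr=104: (1,5) not in TLB -> MISS, insert
vaddr=38: (0,4) not in TLB -> MISS, insert
vaddr=106: (1,5) in TLB -> HIT
vaddr=82: (1,2) not in TLB -> MISS, insert

Answer: MISS MISS MISS HIT MISS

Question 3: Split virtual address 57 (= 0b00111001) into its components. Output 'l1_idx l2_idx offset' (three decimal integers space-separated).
vaddr = 57 = 0b00111001
  top 2 bits -> l1_idx = 0
  next 3 bits -> l2_idx = 7
  bottom 3 bits -> offset = 1

Answer: 0 7 1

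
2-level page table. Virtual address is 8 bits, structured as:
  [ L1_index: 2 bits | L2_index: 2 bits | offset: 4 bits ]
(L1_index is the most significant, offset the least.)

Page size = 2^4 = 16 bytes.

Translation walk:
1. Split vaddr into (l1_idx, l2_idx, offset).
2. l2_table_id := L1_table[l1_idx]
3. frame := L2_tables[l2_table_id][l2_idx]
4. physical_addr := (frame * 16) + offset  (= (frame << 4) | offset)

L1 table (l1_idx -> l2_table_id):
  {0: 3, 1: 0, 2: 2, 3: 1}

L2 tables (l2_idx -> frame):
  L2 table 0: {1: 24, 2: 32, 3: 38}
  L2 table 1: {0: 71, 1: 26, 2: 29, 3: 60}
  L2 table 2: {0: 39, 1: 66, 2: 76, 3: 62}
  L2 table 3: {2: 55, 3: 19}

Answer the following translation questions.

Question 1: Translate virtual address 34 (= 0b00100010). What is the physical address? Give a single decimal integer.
vaddr = 34 = 0b00100010
Split: l1_idx=0, l2_idx=2, offset=2
L1[0] = 3
L2[3][2] = 55
paddr = 55 * 16 + 2 = 882

Answer: 882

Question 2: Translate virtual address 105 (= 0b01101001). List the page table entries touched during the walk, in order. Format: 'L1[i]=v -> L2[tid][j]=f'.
vaddr = 105 = 0b01101001
Split: l1_idx=1, l2_idx=2, offset=9

Answer: L1[1]=0 -> L2[0][2]=32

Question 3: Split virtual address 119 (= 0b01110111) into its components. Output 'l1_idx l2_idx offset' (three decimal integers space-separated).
Answer: 1 3 7

Derivation:
vaddr = 119 = 0b01110111
  top 2 bits -> l1_idx = 1
  next 2 bits -> l2_idx = 3
  bottom 4 bits -> offset = 7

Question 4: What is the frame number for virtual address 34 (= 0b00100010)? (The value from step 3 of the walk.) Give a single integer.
Answer: 55

Derivation:
vaddr = 34: l1_idx=0, l2_idx=2
L1[0] = 3; L2[3][2] = 55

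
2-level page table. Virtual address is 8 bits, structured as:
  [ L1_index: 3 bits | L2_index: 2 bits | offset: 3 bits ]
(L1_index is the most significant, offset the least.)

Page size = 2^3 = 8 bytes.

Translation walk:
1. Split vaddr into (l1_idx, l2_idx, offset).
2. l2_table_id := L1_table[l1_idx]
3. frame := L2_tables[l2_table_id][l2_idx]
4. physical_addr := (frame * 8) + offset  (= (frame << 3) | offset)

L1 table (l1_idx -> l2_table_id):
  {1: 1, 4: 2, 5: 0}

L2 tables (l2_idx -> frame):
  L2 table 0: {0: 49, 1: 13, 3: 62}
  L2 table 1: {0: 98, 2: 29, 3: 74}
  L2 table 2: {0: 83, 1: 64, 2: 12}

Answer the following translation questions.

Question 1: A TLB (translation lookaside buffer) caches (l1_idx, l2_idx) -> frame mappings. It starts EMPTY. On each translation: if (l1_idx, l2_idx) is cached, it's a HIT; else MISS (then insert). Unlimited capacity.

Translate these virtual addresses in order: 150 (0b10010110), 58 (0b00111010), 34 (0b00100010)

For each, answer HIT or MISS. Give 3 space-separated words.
Answer: MISS MISS MISS

Derivation:
vaddr=150: (4,2) not in TLB -> MISS, insert
vaddr=58: (1,3) not in TLB -> MISS, insert
vaddr=34: (1,0) not in TLB -> MISS, insert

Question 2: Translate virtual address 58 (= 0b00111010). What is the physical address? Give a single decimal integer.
vaddr = 58 = 0b00111010
Split: l1_idx=1, l2_idx=3, offset=2
L1[1] = 1
L2[1][3] = 74
paddr = 74 * 8 + 2 = 594

Answer: 594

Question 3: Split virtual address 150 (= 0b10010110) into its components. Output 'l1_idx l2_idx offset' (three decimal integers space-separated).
vaddr = 150 = 0b10010110
  top 3 bits -> l1_idx = 4
  next 2 bits -> l2_idx = 2
  bottom 3 bits -> offset = 6

Answer: 4 2 6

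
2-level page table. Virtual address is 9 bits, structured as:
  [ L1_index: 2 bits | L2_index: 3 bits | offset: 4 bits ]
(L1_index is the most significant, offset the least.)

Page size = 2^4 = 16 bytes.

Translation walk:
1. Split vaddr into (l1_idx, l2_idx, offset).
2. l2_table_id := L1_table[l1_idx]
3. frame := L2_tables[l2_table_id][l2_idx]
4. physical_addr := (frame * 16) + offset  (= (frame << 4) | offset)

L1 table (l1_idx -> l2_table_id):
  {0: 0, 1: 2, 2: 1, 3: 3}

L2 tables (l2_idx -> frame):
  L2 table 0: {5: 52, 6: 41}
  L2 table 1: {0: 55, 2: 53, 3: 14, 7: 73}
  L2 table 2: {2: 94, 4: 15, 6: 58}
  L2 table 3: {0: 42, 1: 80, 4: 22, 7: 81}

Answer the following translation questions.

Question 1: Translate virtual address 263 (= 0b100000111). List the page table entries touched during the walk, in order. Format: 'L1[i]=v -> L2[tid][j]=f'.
Answer: L1[2]=1 -> L2[1][0]=55

Derivation:
vaddr = 263 = 0b100000111
Split: l1_idx=2, l2_idx=0, offset=7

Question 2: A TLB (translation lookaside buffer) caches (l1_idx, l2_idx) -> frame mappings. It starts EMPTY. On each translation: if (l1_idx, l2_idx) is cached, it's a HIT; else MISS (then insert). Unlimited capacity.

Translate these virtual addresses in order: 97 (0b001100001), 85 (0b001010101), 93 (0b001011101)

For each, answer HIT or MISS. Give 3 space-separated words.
vaddr=97: (0,6) not in TLB -> MISS, insert
vaddr=85: (0,5) not in TLB -> MISS, insert
vaddr=93: (0,5) in TLB -> HIT

Answer: MISS MISS HIT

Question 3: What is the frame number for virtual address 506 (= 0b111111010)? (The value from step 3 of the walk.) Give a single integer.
Answer: 81

Derivation:
vaddr = 506: l1_idx=3, l2_idx=7
L1[3] = 3; L2[3][7] = 81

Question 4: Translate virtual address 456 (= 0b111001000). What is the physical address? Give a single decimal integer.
vaddr = 456 = 0b111001000
Split: l1_idx=3, l2_idx=4, offset=8
L1[3] = 3
L2[3][4] = 22
paddr = 22 * 16 + 8 = 360

Answer: 360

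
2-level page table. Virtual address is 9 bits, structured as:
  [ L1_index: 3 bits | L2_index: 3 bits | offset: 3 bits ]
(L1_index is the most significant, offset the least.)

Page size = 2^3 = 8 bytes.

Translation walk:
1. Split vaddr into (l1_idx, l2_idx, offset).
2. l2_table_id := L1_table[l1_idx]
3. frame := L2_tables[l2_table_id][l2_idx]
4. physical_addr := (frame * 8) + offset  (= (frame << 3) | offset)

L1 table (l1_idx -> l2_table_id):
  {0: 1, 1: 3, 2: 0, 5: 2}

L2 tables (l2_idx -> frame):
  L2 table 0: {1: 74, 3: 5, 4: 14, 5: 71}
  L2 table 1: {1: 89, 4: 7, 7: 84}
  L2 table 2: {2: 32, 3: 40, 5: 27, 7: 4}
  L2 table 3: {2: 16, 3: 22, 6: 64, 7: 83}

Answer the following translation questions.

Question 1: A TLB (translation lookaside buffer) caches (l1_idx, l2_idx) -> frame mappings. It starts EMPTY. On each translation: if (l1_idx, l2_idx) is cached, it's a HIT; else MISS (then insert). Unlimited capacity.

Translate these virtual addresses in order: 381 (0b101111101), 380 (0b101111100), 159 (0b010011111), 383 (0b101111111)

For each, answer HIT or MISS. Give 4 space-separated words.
Answer: MISS HIT MISS HIT

Derivation:
vaddr=381: (5,7) not in TLB -> MISS, insert
vaddr=380: (5,7) in TLB -> HIT
vaddr=159: (2,3) not in TLB -> MISS, insert
vaddr=383: (5,7) in TLB -> HIT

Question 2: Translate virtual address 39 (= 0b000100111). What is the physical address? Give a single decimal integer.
vaddr = 39 = 0b000100111
Split: l1_idx=0, l2_idx=4, offset=7
L1[0] = 1
L2[1][4] = 7
paddr = 7 * 8 + 7 = 63

Answer: 63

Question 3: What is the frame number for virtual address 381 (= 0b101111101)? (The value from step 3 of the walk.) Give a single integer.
Answer: 4

Derivation:
vaddr = 381: l1_idx=5, l2_idx=7
L1[5] = 2; L2[2][7] = 4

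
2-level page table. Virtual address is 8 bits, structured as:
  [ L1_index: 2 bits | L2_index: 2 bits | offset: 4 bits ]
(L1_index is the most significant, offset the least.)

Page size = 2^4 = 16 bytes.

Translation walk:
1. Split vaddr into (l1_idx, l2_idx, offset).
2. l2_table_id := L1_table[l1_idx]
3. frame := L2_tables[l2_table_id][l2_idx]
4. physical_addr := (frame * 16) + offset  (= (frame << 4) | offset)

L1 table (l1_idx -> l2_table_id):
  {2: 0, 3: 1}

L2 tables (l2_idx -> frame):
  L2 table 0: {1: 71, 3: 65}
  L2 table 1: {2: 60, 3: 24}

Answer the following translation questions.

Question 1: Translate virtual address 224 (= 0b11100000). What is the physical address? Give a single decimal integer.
Answer: 960

Derivation:
vaddr = 224 = 0b11100000
Split: l1_idx=3, l2_idx=2, offset=0
L1[3] = 1
L2[1][2] = 60
paddr = 60 * 16 + 0 = 960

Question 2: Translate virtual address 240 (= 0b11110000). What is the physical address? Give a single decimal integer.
Answer: 384

Derivation:
vaddr = 240 = 0b11110000
Split: l1_idx=3, l2_idx=3, offset=0
L1[3] = 1
L2[1][3] = 24
paddr = 24 * 16 + 0 = 384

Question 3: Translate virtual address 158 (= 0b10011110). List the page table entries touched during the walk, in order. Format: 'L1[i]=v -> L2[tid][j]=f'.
vaddr = 158 = 0b10011110
Split: l1_idx=2, l2_idx=1, offset=14

Answer: L1[2]=0 -> L2[0][1]=71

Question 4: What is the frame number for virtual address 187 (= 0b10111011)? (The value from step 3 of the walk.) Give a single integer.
Answer: 65

Derivation:
vaddr = 187: l1_idx=2, l2_idx=3
L1[2] = 0; L2[0][3] = 65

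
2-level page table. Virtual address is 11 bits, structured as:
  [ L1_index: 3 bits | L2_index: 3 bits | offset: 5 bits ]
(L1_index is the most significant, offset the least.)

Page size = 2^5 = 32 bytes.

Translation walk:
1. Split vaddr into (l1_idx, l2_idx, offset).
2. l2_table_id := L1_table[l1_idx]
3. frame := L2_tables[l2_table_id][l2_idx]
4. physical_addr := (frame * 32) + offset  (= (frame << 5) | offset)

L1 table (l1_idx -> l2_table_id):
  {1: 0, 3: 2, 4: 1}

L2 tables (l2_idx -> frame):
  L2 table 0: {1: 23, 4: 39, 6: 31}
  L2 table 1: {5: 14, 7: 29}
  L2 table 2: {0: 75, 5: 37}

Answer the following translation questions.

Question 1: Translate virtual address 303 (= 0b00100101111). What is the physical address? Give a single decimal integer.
Answer: 751

Derivation:
vaddr = 303 = 0b00100101111
Split: l1_idx=1, l2_idx=1, offset=15
L1[1] = 0
L2[0][1] = 23
paddr = 23 * 32 + 15 = 751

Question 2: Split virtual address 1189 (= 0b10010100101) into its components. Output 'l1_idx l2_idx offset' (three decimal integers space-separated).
Answer: 4 5 5

Derivation:
vaddr = 1189 = 0b10010100101
  top 3 bits -> l1_idx = 4
  next 3 bits -> l2_idx = 5
  bottom 5 bits -> offset = 5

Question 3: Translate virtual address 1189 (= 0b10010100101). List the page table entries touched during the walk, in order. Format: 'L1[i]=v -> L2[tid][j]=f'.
vaddr = 1189 = 0b10010100101
Split: l1_idx=4, l2_idx=5, offset=5

Answer: L1[4]=1 -> L2[1][5]=14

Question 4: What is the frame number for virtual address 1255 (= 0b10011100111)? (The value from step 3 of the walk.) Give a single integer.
vaddr = 1255: l1_idx=4, l2_idx=7
L1[4] = 1; L2[1][7] = 29

Answer: 29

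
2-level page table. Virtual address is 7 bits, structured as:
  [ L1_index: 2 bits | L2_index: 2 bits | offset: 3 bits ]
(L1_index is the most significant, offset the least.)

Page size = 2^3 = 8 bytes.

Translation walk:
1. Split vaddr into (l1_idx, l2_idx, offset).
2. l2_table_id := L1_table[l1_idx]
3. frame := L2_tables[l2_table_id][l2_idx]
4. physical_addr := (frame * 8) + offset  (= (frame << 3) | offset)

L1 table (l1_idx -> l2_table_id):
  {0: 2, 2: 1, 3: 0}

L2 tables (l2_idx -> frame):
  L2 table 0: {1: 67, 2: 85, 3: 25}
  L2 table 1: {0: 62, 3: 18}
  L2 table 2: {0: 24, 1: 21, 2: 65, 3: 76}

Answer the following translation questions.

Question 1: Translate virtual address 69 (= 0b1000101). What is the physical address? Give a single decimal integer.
vaddr = 69 = 0b1000101
Split: l1_idx=2, l2_idx=0, offset=5
L1[2] = 1
L2[1][0] = 62
paddr = 62 * 8 + 5 = 501

Answer: 501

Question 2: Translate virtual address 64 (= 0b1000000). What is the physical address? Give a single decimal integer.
vaddr = 64 = 0b1000000
Split: l1_idx=2, l2_idx=0, offset=0
L1[2] = 1
L2[1][0] = 62
paddr = 62 * 8 + 0 = 496

Answer: 496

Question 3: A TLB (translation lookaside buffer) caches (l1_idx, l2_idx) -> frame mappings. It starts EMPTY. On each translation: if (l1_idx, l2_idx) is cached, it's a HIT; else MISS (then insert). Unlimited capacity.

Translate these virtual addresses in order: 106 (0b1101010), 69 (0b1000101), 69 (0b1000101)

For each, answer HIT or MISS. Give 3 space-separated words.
Answer: MISS MISS HIT

Derivation:
vaddr=106: (3,1) not in TLB -> MISS, insert
vaddr=69: (2,0) not in TLB -> MISS, insert
vaddr=69: (2,0) in TLB -> HIT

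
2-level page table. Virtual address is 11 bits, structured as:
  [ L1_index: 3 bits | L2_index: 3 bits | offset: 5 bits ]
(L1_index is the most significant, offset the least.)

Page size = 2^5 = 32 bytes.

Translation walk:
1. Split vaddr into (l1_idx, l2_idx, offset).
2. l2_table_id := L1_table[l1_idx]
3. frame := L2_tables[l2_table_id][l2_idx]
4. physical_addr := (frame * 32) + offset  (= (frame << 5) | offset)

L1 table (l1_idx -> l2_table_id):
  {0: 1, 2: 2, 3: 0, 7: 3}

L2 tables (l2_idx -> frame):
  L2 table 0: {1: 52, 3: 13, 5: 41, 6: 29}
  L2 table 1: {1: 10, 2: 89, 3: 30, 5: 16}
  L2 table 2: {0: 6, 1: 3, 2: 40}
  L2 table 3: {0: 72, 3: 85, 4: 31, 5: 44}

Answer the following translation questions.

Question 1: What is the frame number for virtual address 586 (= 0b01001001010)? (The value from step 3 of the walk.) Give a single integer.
vaddr = 586: l1_idx=2, l2_idx=2
L1[2] = 2; L2[2][2] = 40

Answer: 40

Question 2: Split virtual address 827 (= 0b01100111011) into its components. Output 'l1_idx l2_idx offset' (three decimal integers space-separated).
vaddr = 827 = 0b01100111011
  top 3 bits -> l1_idx = 3
  next 3 bits -> l2_idx = 1
  bottom 5 bits -> offset = 27

Answer: 3 1 27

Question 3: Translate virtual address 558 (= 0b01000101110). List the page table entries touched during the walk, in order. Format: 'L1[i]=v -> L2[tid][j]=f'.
vaddr = 558 = 0b01000101110
Split: l1_idx=2, l2_idx=1, offset=14

Answer: L1[2]=2 -> L2[2][1]=3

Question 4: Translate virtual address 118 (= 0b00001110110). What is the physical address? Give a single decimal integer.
Answer: 982

Derivation:
vaddr = 118 = 0b00001110110
Split: l1_idx=0, l2_idx=3, offset=22
L1[0] = 1
L2[1][3] = 30
paddr = 30 * 32 + 22 = 982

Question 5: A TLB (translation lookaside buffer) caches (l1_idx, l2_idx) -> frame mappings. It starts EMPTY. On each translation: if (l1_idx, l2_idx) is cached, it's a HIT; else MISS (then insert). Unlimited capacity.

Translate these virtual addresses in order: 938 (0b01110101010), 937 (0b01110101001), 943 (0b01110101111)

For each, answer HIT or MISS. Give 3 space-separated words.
vaddr=938: (3,5) not in TLB -> MISS, insert
vaddr=937: (3,5) in TLB -> HIT
vaddr=943: (3,5) in TLB -> HIT

Answer: MISS HIT HIT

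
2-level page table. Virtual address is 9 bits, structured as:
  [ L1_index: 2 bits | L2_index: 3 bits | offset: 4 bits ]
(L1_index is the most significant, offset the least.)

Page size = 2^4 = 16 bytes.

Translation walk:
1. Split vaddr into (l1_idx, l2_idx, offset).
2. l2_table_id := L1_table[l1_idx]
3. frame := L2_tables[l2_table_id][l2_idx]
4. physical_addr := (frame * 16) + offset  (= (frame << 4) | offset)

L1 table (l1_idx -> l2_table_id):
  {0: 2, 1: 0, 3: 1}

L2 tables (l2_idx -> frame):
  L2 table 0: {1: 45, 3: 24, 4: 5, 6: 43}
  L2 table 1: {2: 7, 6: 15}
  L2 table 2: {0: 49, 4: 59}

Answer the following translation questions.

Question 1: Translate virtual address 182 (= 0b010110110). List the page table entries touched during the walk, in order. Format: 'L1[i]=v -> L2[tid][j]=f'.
vaddr = 182 = 0b010110110
Split: l1_idx=1, l2_idx=3, offset=6

Answer: L1[1]=0 -> L2[0][3]=24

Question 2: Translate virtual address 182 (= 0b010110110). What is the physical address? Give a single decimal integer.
vaddr = 182 = 0b010110110
Split: l1_idx=1, l2_idx=3, offset=6
L1[1] = 0
L2[0][3] = 24
paddr = 24 * 16 + 6 = 390

Answer: 390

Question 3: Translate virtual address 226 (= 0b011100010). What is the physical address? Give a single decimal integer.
vaddr = 226 = 0b011100010
Split: l1_idx=1, l2_idx=6, offset=2
L1[1] = 0
L2[0][6] = 43
paddr = 43 * 16 + 2 = 690

Answer: 690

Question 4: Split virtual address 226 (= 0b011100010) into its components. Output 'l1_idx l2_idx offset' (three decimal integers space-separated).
vaddr = 226 = 0b011100010
  top 2 bits -> l1_idx = 1
  next 3 bits -> l2_idx = 6
  bottom 4 bits -> offset = 2

Answer: 1 6 2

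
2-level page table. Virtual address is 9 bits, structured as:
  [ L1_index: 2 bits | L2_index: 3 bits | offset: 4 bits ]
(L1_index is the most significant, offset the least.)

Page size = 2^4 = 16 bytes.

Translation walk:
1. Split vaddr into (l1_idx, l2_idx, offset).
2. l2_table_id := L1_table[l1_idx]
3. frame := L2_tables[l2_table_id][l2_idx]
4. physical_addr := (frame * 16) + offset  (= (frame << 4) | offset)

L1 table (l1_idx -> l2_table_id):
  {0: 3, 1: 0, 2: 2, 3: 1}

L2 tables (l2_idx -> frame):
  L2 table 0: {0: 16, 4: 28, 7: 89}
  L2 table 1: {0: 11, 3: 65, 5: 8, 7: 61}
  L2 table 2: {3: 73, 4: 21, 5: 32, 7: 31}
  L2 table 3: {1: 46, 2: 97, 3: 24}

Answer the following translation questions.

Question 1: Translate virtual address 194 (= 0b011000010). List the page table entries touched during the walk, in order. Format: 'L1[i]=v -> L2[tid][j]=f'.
vaddr = 194 = 0b011000010
Split: l1_idx=1, l2_idx=4, offset=2

Answer: L1[1]=0 -> L2[0][4]=28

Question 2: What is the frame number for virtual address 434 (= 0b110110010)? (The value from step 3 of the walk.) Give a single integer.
Answer: 65

Derivation:
vaddr = 434: l1_idx=3, l2_idx=3
L1[3] = 1; L2[1][3] = 65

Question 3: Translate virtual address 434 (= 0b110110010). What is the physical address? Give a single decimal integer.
vaddr = 434 = 0b110110010
Split: l1_idx=3, l2_idx=3, offset=2
L1[3] = 1
L2[1][3] = 65
paddr = 65 * 16 + 2 = 1042

Answer: 1042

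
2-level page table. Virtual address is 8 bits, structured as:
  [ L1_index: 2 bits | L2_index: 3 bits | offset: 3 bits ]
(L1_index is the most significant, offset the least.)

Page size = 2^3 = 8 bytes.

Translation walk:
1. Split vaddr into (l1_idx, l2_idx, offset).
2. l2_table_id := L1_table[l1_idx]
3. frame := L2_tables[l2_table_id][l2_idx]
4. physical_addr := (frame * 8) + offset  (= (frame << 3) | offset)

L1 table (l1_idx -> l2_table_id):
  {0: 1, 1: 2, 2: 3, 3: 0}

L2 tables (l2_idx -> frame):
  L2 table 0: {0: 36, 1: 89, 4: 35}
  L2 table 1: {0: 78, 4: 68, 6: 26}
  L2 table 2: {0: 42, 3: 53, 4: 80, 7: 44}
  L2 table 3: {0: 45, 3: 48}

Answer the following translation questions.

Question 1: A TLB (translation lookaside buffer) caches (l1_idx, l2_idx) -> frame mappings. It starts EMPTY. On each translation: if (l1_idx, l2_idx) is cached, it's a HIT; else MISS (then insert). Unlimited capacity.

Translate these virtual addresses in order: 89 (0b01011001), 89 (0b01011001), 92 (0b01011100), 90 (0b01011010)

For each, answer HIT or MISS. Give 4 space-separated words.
Answer: MISS HIT HIT HIT

Derivation:
vaddr=89: (1,3) not in TLB -> MISS, insert
vaddr=89: (1,3) in TLB -> HIT
vaddr=92: (1,3) in TLB -> HIT
vaddr=90: (1,3) in TLB -> HIT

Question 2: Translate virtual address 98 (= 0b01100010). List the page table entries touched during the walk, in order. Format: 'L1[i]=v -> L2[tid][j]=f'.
vaddr = 98 = 0b01100010
Split: l1_idx=1, l2_idx=4, offset=2

Answer: L1[1]=2 -> L2[2][4]=80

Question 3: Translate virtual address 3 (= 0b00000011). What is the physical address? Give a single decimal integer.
vaddr = 3 = 0b00000011
Split: l1_idx=0, l2_idx=0, offset=3
L1[0] = 1
L2[1][0] = 78
paddr = 78 * 8 + 3 = 627

Answer: 627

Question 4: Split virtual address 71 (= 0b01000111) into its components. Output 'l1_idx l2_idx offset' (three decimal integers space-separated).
Answer: 1 0 7

Derivation:
vaddr = 71 = 0b01000111
  top 2 bits -> l1_idx = 1
  next 3 bits -> l2_idx = 0
  bottom 3 bits -> offset = 7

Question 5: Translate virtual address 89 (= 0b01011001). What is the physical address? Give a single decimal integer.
Answer: 425

Derivation:
vaddr = 89 = 0b01011001
Split: l1_idx=1, l2_idx=3, offset=1
L1[1] = 2
L2[2][3] = 53
paddr = 53 * 8 + 1 = 425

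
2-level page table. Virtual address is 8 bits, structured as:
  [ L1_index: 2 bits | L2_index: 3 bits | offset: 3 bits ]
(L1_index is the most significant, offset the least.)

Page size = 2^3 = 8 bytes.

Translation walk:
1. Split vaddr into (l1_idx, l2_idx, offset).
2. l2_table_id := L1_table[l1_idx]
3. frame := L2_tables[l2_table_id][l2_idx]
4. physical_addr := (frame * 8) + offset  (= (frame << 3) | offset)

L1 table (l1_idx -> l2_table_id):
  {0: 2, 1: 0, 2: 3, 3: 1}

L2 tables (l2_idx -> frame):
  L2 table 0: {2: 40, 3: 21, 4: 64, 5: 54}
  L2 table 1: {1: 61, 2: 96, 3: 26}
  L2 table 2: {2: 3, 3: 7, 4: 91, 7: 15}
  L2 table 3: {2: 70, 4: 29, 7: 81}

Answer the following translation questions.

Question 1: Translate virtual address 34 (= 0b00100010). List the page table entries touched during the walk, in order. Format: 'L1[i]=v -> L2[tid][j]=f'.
Answer: L1[0]=2 -> L2[2][4]=91

Derivation:
vaddr = 34 = 0b00100010
Split: l1_idx=0, l2_idx=4, offset=2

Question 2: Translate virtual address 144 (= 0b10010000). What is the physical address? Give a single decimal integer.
vaddr = 144 = 0b10010000
Split: l1_idx=2, l2_idx=2, offset=0
L1[2] = 3
L2[3][2] = 70
paddr = 70 * 8 + 0 = 560

Answer: 560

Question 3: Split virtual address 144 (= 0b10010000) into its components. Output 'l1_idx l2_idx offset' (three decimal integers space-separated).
vaddr = 144 = 0b10010000
  top 2 bits -> l1_idx = 2
  next 3 bits -> l2_idx = 2
  bottom 3 bits -> offset = 0

Answer: 2 2 0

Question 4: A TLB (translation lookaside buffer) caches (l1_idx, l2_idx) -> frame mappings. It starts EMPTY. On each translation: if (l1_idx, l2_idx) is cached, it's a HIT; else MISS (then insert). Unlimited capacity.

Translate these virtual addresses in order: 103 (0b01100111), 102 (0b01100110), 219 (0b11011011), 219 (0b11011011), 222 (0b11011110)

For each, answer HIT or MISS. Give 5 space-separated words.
vaddr=103: (1,4) not in TLB -> MISS, insert
vaddr=102: (1,4) in TLB -> HIT
vaddr=219: (3,3) not in TLB -> MISS, insert
vaddr=219: (3,3) in TLB -> HIT
vaddr=222: (3,3) in TLB -> HIT

Answer: MISS HIT MISS HIT HIT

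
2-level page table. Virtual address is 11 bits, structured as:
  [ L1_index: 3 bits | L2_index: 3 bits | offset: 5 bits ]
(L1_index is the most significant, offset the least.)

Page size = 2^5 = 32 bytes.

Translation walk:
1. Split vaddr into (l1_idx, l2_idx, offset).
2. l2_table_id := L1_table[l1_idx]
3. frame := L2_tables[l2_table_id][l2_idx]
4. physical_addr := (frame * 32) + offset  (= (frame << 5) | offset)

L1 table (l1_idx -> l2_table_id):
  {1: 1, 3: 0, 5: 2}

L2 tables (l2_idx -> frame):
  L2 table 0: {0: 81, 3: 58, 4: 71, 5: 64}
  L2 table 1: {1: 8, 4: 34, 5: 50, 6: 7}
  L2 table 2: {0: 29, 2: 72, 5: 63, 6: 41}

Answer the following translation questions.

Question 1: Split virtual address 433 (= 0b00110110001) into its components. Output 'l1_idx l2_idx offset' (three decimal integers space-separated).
vaddr = 433 = 0b00110110001
  top 3 bits -> l1_idx = 1
  next 3 bits -> l2_idx = 5
  bottom 5 bits -> offset = 17

Answer: 1 5 17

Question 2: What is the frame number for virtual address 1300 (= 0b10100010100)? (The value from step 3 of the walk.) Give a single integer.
vaddr = 1300: l1_idx=5, l2_idx=0
L1[5] = 2; L2[2][0] = 29

Answer: 29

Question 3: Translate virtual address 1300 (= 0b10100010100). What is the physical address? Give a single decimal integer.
Answer: 948

Derivation:
vaddr = 1300 = 0b10100010100
Split: l1_idx=5, l2_idx=0, offset=20
L1[5] = 2
L2[2][0] = 29
paddr = 29 * 32 + 20 = 948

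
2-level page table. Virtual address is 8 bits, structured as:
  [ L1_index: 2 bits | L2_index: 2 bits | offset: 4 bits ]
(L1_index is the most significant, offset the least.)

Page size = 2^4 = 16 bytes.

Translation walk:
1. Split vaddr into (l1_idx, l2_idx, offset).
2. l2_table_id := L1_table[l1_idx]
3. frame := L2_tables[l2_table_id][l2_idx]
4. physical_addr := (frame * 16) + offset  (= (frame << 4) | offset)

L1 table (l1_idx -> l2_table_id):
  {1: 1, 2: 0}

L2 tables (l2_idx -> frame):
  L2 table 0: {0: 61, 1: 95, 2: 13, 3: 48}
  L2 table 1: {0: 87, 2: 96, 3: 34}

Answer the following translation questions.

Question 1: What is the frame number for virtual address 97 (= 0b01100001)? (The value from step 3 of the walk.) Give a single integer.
vaddr = 97: l1_idx=1, l2_idx=2
L1[1] = 1; L2[1][2] = 96

Answer: 96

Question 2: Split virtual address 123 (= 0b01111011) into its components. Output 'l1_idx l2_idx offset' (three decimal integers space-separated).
Answer: 1 3 11

Derivation:
vaddr = 123 = 0b01111011
  top 2 bits -> l1_idx = 1
  next 2 bits -> l2_idx = 3
  bottom 4 bits -> offset = 11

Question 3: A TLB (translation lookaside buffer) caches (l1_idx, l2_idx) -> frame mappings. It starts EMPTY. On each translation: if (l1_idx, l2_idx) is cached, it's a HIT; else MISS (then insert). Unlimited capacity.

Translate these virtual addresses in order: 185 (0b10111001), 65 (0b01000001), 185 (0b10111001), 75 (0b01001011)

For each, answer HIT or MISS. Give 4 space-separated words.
vaddr=185: (2,3) not in TLB -> MISS, insert
vaddr=65: (1,0) not in TLB -> MISS, insert
vaddr=185: (2,3) in TLB -> HIT
vaddr=75: (1,0) in TLB -> HIT

Answer: MISS MISS HIT HIT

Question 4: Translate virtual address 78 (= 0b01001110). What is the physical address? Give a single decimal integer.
Answer: 1406

Derivation:
vaddr = 78 = 0b01001110
Split: l1_idx=1, l2_idx=0, offset=14
L1[1] = 1
L2[1][0] = 87
paddr = 87 * 16 + 14 = 1406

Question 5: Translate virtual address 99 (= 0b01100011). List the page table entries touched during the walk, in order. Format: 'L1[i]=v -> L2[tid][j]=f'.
vaddr = 99 = 0b01100011
Split: l1_idx=1, l2_idx=2, offset=3

Answer: L1[1]=1 -> L2[1][2]=96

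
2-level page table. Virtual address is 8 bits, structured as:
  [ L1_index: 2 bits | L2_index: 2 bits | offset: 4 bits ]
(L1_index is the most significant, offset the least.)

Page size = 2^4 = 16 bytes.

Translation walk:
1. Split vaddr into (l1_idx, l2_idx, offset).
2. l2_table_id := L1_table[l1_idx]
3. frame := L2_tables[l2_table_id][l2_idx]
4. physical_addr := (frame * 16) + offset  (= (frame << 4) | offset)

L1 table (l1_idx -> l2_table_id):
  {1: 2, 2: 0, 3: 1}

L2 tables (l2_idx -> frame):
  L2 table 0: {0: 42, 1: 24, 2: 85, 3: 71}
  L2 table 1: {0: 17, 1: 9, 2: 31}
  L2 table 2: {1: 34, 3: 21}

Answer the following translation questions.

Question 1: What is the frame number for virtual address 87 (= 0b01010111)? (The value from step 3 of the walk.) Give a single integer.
vaddr = 87: l1_idx=1, l2_idx=1
L1[1] = 2; L2[2][1] = 34

Answer: 34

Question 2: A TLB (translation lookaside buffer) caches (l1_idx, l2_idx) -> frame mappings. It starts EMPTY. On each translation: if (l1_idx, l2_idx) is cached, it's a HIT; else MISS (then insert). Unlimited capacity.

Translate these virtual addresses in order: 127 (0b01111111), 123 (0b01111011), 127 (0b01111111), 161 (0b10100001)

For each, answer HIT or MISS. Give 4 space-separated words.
Answer: MISS HIT HIT MISS

Derivation:
vaddr=127: (1,3) not in TLB -> MISS, insert
vaddr=123: (1,3) in TLB -> HIT
vaddr=127: (1,3) in TLB -> HIT
vaddr=161: (2,2) not in TLB -> MISS, insert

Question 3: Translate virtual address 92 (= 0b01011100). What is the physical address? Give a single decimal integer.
vaddr = 92 = 0b01011100
Split: l1_idx=1, l2_idx=1, offset=12
L1[1] = 2
L2[2][1] = 34
paddr = 34 * 16 + 12 = 556

Answer: 556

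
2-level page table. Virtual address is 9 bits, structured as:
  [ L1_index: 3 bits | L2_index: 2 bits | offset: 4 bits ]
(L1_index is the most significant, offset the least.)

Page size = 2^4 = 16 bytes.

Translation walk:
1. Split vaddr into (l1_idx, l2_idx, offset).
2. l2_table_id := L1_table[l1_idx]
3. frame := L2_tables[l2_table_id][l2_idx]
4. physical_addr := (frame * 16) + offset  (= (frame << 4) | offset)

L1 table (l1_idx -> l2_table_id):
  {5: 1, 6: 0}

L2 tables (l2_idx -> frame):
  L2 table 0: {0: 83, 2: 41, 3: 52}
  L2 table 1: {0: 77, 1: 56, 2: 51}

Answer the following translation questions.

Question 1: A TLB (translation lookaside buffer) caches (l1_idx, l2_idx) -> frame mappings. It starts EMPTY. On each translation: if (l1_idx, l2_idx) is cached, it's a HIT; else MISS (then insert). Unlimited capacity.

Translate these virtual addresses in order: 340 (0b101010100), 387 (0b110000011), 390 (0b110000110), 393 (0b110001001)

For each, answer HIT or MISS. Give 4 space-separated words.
vaddr=340: (5,1) not in TLB -> MISS, insert
vaddr=387: (6,0) not in TLB -> MISS, insert
vaddr=390: (6,0) in TLB -> HIT
vaddr=393: (6,0) in TLB -> HIT

Answer: MISS MISS HIT HIT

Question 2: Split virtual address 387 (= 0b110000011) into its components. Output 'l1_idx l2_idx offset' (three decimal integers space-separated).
Answer: 6 0 3

Derivation:
vaddr = 387 = 0b110000011
  top 3 bits -> l1_idx = 6
  next 2 bits -> l2_idx = 0
  bottom 4 bits -> offset = 3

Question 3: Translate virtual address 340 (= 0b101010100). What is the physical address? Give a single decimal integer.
Answer: 900

Derivation:
vaddr = 340 = 0b101010100
Split: l1_idx=5, l2_idx=1, offset=4
L1[5] = 1
L2[1][1] = 56
paddr = 56 * 16 + 4 = 900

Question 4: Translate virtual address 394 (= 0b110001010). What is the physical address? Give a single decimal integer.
Answer: 1338

Derivation:
vaddr = 394 = 0b110001010
Split: l1_idx=6, l2_idx=0, offset=10
L1[6] = 0
L2[0][0] = 83
paddr = 83 * 16 + 10 = 1338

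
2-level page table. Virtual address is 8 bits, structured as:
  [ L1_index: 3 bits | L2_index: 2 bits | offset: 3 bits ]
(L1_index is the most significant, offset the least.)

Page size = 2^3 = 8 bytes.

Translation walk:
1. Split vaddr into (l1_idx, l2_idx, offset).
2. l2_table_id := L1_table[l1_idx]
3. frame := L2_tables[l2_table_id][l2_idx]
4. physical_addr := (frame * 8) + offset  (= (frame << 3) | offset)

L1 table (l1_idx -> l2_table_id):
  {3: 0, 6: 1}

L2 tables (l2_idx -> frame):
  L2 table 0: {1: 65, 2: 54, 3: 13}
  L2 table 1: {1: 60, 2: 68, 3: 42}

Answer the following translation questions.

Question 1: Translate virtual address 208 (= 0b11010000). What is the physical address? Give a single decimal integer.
vaddr = 208 = 0b11010000
Split: l1_idx=6, l2_idx=2, offset=0
L1[6] = 1
L2[1][2] = 68
paddr = 68 * 8 + 0 = 544

Answer: 544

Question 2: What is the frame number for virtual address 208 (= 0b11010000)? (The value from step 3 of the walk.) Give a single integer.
Answer: 68

Derivation:
vaddr = 208: l1_idx=6, l2_idx=2
L1[6] = 1; L2[1][2] = 68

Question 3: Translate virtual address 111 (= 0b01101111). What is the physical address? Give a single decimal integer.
vaddr = 111 = 0b01101111
Split: l1_idx=3, l2_idx=1, offset=7
L1[3] = 0
L2[0][1] = 65
paddr = 65 * 8 + 7 = 527

Answer: 527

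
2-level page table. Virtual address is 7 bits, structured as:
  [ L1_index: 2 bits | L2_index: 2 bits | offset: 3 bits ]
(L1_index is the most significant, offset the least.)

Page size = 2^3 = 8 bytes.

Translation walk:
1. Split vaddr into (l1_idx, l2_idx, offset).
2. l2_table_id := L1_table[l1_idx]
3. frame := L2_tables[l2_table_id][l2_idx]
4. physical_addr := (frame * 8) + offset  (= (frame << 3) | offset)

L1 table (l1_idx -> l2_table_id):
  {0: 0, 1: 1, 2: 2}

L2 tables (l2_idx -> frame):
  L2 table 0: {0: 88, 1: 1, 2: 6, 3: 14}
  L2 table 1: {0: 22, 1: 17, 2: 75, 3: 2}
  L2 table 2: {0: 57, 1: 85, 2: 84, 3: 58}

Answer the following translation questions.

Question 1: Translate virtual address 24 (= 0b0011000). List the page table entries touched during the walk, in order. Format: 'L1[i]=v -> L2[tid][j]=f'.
vaddr = 24 = 0b0011000
Split: l1_idx=0, l2_idx=3, offset=0

Answer: L1[0]=0 -> L2[0][3]=14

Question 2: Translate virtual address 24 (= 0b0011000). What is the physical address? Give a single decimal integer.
Answer: 112

Derivation:
vaddr = 24 = 0b0011000
Split: l1_idx=0, l2_idx=3, offset=0
L1[0] = 0
L2[0][3] = 14
paddr = 14 * 8 + 0 = 112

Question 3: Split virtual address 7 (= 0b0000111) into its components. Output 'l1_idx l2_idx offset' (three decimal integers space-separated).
Answer: 0 0 7

Derivation:
vaddr = 7 = 0b0000111
  top 2 bits -> l1_idx = 0
  next 2 bits -> l2_idx = 0
  bottom 3 bits -> offset = 7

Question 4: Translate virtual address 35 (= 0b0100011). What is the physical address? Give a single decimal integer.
vaddr = 35 = 0b0100011
Split: l1_idx=1, l2_idx=0, offset=3
L1[1] = 1
L2[1][0] = 22
paddr = 22 * 8 + 3 = 179

Answer: 179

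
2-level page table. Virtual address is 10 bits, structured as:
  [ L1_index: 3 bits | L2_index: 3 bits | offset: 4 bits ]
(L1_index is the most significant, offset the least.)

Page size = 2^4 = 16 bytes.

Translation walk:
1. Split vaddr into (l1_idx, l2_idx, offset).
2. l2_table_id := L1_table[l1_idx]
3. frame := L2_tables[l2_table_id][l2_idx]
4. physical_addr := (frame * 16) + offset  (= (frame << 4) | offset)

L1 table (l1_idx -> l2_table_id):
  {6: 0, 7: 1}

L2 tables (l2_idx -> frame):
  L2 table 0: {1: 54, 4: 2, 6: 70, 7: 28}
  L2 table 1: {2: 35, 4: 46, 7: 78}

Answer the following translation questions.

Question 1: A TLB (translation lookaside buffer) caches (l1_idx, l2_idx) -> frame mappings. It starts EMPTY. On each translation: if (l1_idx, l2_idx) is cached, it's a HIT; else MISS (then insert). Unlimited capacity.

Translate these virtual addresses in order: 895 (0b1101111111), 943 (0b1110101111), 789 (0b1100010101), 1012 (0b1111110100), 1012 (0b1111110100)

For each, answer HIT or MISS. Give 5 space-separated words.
vaddr=895: (6,7) not in TLB -> MISS, insert
vaddr=943: (7,2) not in TLB -> MISS, insert
vaddr=789: (6,1) not in TLB -> MISS, insert
vaddr=1012: (7,7) not in TLB -> MISS, insert
vaddr=1012: (7,7) in TLB -> HIT

Answer: MISS MISS MISS MISS HIT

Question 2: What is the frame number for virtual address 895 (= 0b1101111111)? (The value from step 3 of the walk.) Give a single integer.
vaddr = 895: l1_idx=6, l2_idx=7
L1[6] = 0; L2[0][7] = 28

Answer: 28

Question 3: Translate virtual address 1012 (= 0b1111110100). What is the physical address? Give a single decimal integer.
Answer: 1252

Derivation:
vaddr = 1012 = 0b1111110100
Split: l1_idx=7, l2_idx=7, offset=4
L1[7] = 1
L2[1][7] = 78
paddr = 78 * 16 + 4 = 1252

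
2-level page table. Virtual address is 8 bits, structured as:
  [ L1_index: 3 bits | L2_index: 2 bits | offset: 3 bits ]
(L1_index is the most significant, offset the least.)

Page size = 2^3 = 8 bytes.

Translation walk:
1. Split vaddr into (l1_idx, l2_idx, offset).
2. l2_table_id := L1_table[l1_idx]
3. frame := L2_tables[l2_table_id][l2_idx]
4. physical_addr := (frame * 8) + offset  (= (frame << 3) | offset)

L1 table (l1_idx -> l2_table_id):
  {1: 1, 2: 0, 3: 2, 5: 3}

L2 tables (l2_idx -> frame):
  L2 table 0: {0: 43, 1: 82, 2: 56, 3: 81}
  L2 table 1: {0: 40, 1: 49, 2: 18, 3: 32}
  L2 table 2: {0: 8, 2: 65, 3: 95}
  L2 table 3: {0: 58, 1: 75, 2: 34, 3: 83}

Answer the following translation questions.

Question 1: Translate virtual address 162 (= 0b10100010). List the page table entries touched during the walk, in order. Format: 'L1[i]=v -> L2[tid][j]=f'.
Answer: L1[5]=3 -> L2[3][0]=58

Derivation:
vaddr = 162 = 0b10100010
Split: l1_idx=5, l2_idx=0, offset=2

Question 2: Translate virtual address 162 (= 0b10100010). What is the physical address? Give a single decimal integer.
Answer: 466

Derivation:
vaddr = 162 = 0b10100010
Split: l1_idx=5, l2_idx=0, offset=2
L1[5] = 3
L2[3][0] = 58
paddr = 58 * 8 + 2 = 466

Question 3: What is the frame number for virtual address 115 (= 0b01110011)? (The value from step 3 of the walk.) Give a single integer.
Answer: 65

Derivation:
vaddr = 115: l1_idx=3, l2_idx=2
L1[3] = 2; L2[2][2] = 65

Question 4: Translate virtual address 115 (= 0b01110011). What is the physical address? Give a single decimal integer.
Answer: 523

Derivation:
vaddr = 115 = 0b01110011
Split: l1_idx=3, l2_idx=2, offset=3
L1[3] = 2
L2[2][2] = 65
paddr = 65 * 8 + 3 = 523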